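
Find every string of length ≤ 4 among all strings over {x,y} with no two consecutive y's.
ε, x, y, xx, xy, yx, xxx, xxy, xyx, yxx, yxy, xxxx, xxxy, xxyx, xyxx, xyxy, yxxx, yxxy, yxyx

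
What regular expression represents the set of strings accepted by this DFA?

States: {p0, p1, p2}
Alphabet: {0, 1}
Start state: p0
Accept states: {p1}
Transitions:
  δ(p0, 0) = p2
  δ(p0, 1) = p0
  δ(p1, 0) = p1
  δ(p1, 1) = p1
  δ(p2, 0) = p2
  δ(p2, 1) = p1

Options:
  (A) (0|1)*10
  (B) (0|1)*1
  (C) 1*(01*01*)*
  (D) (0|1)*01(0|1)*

Check each option against the DFA on short strings; one disagreement eliminates an option:
  (A) (0|1)*10: on '01' the DFA goes p0 → p2 → p1 and accepts (p1 ∈ Accept), but the regex does not match it → eliminate
  (B) (0|1)*1: on '1' the DFA goes p0 → p0 and rejects (p0 ∉ Accept), but the regex matches it → eliminate
  (C) 1*(01*01*)*: on ε the DFA stays in p0 and rejects (p0 ∉ Accept), but the regex matches it → eliminate
  (D) (0|1)*01(0|1)*: agrees with the DFA on every string of length ≤ 6
Only (D) is consistent with the DFA.
(D) (0|1)*01(0|1)*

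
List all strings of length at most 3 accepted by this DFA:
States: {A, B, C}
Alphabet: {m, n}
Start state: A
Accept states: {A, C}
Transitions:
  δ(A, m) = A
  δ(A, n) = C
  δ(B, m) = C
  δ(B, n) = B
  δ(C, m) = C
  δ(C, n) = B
ε, m, n, mm, mn, nm, mmm, mmn, mnm, nmm, nnm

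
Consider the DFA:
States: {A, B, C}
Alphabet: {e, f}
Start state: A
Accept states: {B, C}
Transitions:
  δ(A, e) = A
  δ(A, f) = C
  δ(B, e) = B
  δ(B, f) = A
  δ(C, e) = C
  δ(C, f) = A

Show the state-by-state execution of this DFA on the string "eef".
read 'e': A → A
  read 'e': A → A
  read 'f': A → C
A -> A -> A -> C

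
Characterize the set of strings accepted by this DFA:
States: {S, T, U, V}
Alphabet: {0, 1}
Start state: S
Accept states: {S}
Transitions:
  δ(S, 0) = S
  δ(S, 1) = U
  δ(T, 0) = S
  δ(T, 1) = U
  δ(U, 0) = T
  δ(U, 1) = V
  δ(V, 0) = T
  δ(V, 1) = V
Testing a few strings:
  '0' → accept
  '011' → reject
  '111' → reject
  '0000' → accept
State roles: S=value ≡ 0 (mod 4); T=value ≡ 2 (mod 4); U=value ≡ 1 (mod 4); V=value ≡ 3 (mod 4)
All binary strings representing a multiple of 4 (read in base 2; leading zeros allowed and ε counts as 0)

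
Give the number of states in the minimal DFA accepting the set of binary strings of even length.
By Myhill–Nerode, count the distinguishable equivalence classes: two classes — parity of the length.
2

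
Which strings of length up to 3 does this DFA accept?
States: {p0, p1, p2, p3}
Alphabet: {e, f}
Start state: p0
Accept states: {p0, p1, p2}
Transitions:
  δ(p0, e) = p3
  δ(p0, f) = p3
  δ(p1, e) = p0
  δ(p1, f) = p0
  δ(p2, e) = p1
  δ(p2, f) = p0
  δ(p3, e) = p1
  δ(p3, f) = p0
ε, ee, ef, fe, ff, eee, eef, fee, fef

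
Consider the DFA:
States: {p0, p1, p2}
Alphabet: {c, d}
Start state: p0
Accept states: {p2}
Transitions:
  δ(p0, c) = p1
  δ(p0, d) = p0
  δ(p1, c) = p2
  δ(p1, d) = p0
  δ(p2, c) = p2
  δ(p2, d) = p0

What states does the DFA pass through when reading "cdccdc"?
read 'c': p0 → p1
  read 'd': p1 → p0
  read 'c': p0 → p1
  read 'c': p1 → p2
  read 'd': p2 → p0
  read 'c': p0 → p1
p0 -> p1 -> p0 -> p1 -> p2 -> p0 -> p1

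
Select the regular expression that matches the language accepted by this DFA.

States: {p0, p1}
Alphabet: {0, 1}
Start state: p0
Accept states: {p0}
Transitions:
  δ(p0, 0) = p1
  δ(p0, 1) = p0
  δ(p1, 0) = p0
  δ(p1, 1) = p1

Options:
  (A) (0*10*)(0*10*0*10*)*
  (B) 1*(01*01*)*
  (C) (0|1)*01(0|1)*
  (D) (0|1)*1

Check each option against the DFA on short strings; one disagreement eliminates an option:
  (A) (0*10*)(0*10*0*10*)*: on ε the DFA stays in p0 and accepts (p0 ∈ Accept), but the regex does not match it → eliminate
  (B) 1*(01*01*)*: agrees with the DFA on every string of length ≤ 6
  (C) (0|1)*01(0|1)*: on ε the DFA stays in p0 and accepts (p0 ∈ Accept), but the regex does not match it → eliminate
  (D) (0|1)*1: on ε the DFA stays in p0 and accepts (p0 ∈ Accept), but the regex does not match it → eliminate
Only (B) is consistent with the DFA.
(B) 1*(01*01*)*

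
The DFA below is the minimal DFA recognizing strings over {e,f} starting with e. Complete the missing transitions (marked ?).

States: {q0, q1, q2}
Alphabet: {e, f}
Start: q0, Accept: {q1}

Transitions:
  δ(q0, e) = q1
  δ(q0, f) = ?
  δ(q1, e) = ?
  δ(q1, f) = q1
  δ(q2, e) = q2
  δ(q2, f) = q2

From the language and accept set, identify what each state tracks — q0: no input read; q1: started with e; q2: started with f (dead).
Each missing δ(q, a) is the state matching the new tracked value after reading a.
δ(q0, f) = q2; δ(q1, e) = q1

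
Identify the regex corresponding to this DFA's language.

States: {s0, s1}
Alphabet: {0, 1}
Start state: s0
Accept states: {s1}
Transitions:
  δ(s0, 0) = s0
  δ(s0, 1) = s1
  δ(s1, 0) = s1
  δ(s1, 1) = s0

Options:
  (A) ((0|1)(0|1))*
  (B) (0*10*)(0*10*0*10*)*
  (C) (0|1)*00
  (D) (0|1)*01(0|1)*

Check each option against the DFA on short strings; one disagreement eliminates an option:
  (A) ((0|1)(0|1))*: on ε the DFA stays in s0 and rejects (s0 ∉ Accept), but the regex matches it → eliminate
  (B) (0*10*)(0*10*0*10*)*: agrees with the DFA on every string of length ≤ 6
  (C) (0|1)*00: on '1' the DFA goes s0 → s1 and accepts (s1 ∈ Accept), but the regex does not match it → eliminate
  (D) (0|1)*01(0|1)*: on '1' the DFA goes s0 → s1 and accepts (s1 ∈ Accept), but the regex does not match it → eliminate
Only (B) is consistent with the DFA.
(B) (0*10*)(0*10*0*10*)*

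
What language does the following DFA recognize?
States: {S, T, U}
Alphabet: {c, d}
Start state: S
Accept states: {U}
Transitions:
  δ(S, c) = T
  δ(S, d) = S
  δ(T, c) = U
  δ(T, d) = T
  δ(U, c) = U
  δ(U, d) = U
Testing a few strings:
  'd' → reject
  'cddd' → reject
  'dc' → reject
  'ccdd' → accept
State roles: S=zero c's seen; T=one c seen; U=≥ two c's seen
All strings over {c,d} containing at least two c's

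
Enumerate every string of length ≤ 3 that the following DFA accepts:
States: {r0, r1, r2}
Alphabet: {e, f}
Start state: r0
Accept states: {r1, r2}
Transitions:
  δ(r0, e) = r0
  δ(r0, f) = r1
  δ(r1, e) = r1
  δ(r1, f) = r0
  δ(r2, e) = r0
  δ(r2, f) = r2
f, ef, fe, eef, efe, fee, fff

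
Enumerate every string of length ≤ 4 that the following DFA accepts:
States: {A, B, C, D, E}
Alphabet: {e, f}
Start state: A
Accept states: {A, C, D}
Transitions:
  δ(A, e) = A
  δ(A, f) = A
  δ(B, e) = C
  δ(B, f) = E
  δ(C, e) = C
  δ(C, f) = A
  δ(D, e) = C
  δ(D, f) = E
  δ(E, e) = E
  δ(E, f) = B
ε, e, f, ee, ef, fe, ff, eee, eef, efe, eff, fee, fef, ffe, fff, eeee, eeef, eefe, eeff, efee, efef, effe, efff, feee, feef, fefe, feff, ffee, ffef, fffe, ffff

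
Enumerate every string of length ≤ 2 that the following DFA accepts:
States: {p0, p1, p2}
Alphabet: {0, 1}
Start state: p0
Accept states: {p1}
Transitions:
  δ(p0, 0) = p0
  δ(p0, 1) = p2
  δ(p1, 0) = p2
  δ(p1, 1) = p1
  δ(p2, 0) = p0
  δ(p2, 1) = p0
None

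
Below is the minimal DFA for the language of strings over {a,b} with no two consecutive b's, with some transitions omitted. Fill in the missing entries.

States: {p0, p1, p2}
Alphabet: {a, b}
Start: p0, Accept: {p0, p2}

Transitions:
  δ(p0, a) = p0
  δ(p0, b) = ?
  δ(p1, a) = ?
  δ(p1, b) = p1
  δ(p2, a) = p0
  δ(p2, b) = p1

From the language and accept set, identify what each state tracks — p0: last symbol not b (ok); p1: saw bb (dead); p2: last symbol b (ok).
Each missing δ(q, a) is the state matching the new tracked value after reading a.
δ(p0, b) = p2; δ(p1, a) = p1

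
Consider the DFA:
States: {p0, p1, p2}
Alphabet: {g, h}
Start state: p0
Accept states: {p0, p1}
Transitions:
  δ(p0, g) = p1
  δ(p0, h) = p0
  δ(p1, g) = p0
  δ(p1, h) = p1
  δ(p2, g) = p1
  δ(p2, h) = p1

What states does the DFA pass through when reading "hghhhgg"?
read 'h': p0 → p0
  read 'g': p0 → p1
  read 'h': p1 → p1
  read 'h': p1 → p1
  read 'h': p1 → p1
  read 'g': p1 → p0
  read 'g': p0 → p1
p0 -> p0 -> p1 -> p1 -> p1 -> p1 -> p0 -> p1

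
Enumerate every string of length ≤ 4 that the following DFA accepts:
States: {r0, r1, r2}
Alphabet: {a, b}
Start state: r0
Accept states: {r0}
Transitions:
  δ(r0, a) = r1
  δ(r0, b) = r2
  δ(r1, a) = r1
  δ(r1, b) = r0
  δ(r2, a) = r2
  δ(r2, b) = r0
ε, ab, bb, aab, bab, aaab, abab, abbb, baab, bbab, bbbb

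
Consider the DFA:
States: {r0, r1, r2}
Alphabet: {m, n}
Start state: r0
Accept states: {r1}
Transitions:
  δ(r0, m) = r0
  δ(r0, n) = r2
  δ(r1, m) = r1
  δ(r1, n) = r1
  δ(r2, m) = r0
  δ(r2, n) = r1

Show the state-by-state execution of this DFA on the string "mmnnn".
read 'm': r0 → r0
  read 'm': r0 → r0
  read 'n': r0 → r2
  read 'n': r2 → r1
  read 'n': r1 → r1
r0 -> r0 -> r0 -> r2 -> r1 -> r1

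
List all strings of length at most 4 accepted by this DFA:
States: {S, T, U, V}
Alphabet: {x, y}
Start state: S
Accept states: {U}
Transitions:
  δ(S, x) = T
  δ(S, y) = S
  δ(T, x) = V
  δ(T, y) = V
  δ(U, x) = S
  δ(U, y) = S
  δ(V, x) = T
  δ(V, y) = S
None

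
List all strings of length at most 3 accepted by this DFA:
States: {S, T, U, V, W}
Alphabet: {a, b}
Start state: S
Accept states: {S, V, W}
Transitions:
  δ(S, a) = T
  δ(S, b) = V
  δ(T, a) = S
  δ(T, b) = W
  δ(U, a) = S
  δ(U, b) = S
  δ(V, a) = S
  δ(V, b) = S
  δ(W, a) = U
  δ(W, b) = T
ε, b, aa, ab, ba, bb, aab, bab, bbb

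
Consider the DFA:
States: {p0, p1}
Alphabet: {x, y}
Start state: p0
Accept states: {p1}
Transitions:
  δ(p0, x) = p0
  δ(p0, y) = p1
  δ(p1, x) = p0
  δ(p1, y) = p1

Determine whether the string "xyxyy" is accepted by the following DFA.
Processing string "xyxyy":
  p0 --x--> p0
  p0 --y--> p1
  p1 --x--> p0
  p0 --y--> p1
  p1 --y--> p1
Final state: p1
Accept states: {p1}
Yes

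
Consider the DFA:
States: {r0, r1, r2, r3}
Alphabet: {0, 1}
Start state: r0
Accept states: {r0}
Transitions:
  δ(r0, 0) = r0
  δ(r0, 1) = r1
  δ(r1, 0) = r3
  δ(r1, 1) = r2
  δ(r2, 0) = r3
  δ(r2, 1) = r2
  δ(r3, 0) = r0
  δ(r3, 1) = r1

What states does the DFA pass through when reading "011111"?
read '0': r0 → r0
  read '1': r0 → r1
  read '1': r1 → r2
  read '1': r2 → r2
  read '1': r2 → r2
  read '1': r2 → r2
r0 -> r0 -> r1 -> r2 -> r2 -> r2 -> r2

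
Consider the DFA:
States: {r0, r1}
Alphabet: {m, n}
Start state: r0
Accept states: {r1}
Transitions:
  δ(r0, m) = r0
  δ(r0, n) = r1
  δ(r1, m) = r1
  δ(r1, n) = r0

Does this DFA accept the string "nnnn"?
Processing string "nnnn":
  r0 --n--> r1
  r1 --n--> r0
  r0 --n--> r1
  r1 --n--> r0
Final state: r0
Accept states: {r1}
No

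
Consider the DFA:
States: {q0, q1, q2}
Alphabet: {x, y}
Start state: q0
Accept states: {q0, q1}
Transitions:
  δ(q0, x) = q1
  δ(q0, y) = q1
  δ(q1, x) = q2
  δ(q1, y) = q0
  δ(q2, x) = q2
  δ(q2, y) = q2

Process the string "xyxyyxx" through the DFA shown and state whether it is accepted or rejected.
Processing string "xyxyyxx":
  q0 --x--> q1
  q1 --y--> q0
  q0 --x--> q1
  q1 --y--> q0
  q0 --y--> q1
  q1 --x--> q2
  q2 --x--> q2
Final state: q2
Accept states: {q0, q1}
No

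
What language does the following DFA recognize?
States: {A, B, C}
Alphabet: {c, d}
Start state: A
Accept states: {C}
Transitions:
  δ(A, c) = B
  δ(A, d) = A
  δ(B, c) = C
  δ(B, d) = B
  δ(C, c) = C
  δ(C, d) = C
Testing a few strings:
  'cd' → reject
  'd' → reject
  'cccd' → accept
  'dddd' → reject
State roles: A=zero c's seen; B=one c seen; C=≥ two c's seen
All strings over {c,d} containing at least two c's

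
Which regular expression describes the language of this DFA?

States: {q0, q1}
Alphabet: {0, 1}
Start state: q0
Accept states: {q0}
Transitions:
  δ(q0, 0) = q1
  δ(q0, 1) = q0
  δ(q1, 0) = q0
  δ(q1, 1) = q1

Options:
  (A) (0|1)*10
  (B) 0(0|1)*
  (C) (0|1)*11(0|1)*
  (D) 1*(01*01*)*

Check each option against the DFA on short strings; one disagreement eliminates an option:
  (A) (0|1)*10: on ε the DFA stays in q0 and accepts (q0 ∈ Accept), but the regex does not match it → eliminate
  (B) 0(0|1)*: on ε the DFA stays in q0 and accepts (q0 ∈ Accept), but the regex does not match it → eliminate
  (C) (0|1)*11(0|1)*: on ε the DFA stays in q0 and accepts (q0 ∈ Accept), but the regex does not match it → eliminate
  (D) 1*(01*01*)*: agrees with the DFA on every string of length ≤ 6
Only (D) is consistent with the DFA.
(D) 1*(01*01*)*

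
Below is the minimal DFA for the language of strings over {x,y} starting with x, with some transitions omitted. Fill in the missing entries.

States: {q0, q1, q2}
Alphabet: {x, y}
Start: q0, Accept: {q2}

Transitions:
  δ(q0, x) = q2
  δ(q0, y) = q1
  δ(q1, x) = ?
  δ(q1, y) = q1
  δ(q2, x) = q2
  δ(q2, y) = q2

From the language and accept set, identify what each state tracks — q0: no input read; q1: started with y (dead); q2: started with x.
Each missing δ(q, a) is the state matching the new tracked value after reading a.
δ(q1, x) = q1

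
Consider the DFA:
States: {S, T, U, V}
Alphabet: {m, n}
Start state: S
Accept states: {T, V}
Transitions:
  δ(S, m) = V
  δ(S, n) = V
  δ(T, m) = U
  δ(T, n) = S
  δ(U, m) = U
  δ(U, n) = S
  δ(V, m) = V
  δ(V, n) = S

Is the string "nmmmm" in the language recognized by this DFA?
Processing string "nmmmm":
  S --n--> V
  V --m--> V
  V --m--> V
  V --m--> V
  V --m--> V
Final state: V
Accept states: {T, V}
Yes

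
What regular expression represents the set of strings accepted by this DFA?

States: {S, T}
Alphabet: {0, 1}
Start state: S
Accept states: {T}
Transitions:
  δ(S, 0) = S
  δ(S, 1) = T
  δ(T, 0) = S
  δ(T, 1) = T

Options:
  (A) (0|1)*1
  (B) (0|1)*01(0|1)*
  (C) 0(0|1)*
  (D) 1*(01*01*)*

Check each option against the DFA on short strings; one disagreement eliminates an option:
  (A) (0|1)*1: agrees with the DFA on every string of length ≤ 6
  (B) (0|1)*01(0|1)*: on '1' the DFA goes S → T and accepts (T ∈ Accept), but the regex does not match it → eliminate
  (C) 0(0|1)*: on '0' the DFA goes S → S and rejects (S ∉ Accept), but the regex matches it → eliminate
  (D) 1*(01*01*)*: on ε the DFA stays in S and rejects (S ∉ Accept), but the regex matches it → eliminate
Only (A) is consistent with the DFA.
(A) (0|1)*1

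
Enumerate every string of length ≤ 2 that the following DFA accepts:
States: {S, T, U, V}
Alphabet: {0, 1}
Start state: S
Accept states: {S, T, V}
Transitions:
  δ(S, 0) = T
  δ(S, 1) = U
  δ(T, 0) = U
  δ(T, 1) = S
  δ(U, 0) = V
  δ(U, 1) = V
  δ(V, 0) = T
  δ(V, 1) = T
ε, 0, 01, 10, 11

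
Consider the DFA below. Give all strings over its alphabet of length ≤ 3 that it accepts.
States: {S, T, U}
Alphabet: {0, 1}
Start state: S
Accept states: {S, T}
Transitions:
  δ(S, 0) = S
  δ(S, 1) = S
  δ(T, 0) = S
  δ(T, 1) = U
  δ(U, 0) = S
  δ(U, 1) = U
ε, 0, 1, 00, 01, 10, 11, 000, 001, 010, 011, 100, 101, 110, 111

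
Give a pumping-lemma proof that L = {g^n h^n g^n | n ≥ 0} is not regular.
Assume L is regular with pumping length p. Idea: pumping the first g-block unbalances it against the other two.
Choose s = g^p h^p g^p ∈ L (|s| = 3p ≥ p). By the pumping lemma, s = xyz with |xy| ≤ p, |y| > 0, so y = g^k with k ≥ 1, inside the first g-block. Then xy²z = g^(p+k) h^p g^p. The first block has length p+k ≠ p, so the three block lengths are no longer equal and xy²z ∉ L.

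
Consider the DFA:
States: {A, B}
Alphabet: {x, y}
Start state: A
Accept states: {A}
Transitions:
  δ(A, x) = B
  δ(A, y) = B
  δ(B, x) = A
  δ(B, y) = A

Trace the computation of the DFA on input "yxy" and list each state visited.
read 'y': A → B
  read 'x': B → A
  read 'y': A → B
A -> B -> A -> B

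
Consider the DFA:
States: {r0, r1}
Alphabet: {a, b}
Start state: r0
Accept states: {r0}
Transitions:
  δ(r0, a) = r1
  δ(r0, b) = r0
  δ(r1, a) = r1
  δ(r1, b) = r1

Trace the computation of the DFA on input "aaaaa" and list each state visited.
read 'a': r0 → r1
  read 'a': r1 → r1
  read 'a': r1 → r1
  read 'a': r1 → r1
  read 'a': r1 → r1
r0 -> r1 -> r1 -> r1 -> r1 -> r1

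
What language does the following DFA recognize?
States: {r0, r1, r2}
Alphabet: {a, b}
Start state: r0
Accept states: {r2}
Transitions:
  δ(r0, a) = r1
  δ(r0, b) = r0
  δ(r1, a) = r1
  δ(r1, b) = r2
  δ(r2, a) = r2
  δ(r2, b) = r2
Testing a few strings:
  'a' → reject
  'bab' → accept
  'aaba' → accept
  'ba' → reject
State roles: r0=no a seen yet; r1=seen a a, waiting for b; r2=substring ab seen
All strings over {a,b} containing the substring ab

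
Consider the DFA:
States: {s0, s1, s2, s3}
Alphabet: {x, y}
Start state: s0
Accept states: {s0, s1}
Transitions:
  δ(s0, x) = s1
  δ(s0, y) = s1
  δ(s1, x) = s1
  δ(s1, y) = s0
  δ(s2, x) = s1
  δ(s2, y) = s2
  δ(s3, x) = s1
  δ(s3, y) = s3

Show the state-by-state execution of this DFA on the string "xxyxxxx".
read 'x': s0 → s1
  read 'x': s1 → s1
  read 'y': s1 → s0
  read 'x': s0 → s1
  read 'x': s1 → s1
  read 'x': s1 → s1
  read 'x': s1 → s1
s0 -> s1 -> s1 -> s0 -> s1 -> s1 -> s1 -> s1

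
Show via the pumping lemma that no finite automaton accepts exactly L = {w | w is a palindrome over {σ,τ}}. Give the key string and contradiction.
Assume L is regular with pumping length p. Idea: pumping the leading σ-block breaks the symmetry.
Choose s = σ^p τ σ^p (a palindrome of length 2p+1 ≥ p). By the pumping lemma, s = xyz with |xy| ≤ p, |y| > 0, so y = σ^k with k > 0 (xy lies entirely in the first σ^p). Then xy²z = σ^(p+k) τ σ^p, which is not a palindrome since p+k ≠ p.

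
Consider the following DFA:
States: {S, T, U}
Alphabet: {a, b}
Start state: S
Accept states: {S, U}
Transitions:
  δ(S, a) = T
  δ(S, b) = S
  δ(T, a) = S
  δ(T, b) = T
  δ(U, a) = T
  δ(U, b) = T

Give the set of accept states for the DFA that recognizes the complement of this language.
Complement accept states = All states \ Original accept states
= {S, T, U} \ {S, U}
{T}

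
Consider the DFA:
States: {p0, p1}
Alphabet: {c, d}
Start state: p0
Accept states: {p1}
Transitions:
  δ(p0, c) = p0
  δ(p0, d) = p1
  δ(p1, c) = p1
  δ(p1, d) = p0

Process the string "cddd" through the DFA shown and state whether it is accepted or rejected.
Processing string "cddd":
  p0 --c--> p0
  p0 --d--> p1
  p1 --d--> p0
  p0 --d--> p1
Final state: p1
Accept states: {p1}
Yes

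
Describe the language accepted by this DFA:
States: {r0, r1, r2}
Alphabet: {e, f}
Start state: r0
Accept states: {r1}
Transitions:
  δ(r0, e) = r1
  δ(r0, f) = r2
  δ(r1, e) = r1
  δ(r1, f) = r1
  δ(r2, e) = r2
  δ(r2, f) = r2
Testing a few strings:
  'f' → reject
  'ff' → reject
  'eff' → accept
  'ee' → accept
State roles: r0=no input read; r1=started with e; r2=started with f (dead)
All strings over {e,f} starting with e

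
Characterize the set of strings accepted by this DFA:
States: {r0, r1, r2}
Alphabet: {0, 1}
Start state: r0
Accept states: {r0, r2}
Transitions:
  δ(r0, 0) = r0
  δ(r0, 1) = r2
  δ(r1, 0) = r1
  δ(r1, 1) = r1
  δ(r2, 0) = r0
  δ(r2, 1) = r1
Testing a few strings:
  '1110' → reject
  '111' → reject
  '1111' → reject
  '0' → accept
State roles: r0=last symbol not 1 (ok); r1=saw 11 (dead); r2=last symbol 1 (ok)
All binary strings with no two consecutive 1's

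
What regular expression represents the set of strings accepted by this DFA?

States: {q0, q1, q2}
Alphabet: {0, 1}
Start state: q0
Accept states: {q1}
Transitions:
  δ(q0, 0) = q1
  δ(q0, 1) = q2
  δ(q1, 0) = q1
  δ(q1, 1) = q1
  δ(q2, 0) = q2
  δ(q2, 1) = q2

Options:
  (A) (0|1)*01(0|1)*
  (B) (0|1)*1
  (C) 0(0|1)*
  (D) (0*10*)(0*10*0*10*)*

Check each option against the DFA on short strings; one disagreement eliminates an option:
  (A) (0|1)*01(0|1)*: on '0' the DFA goes q0 → q1 and accepts (q1 ∈ Accept), but the regex does not match it → eliminate
  (B) (0|1)*1: on '0' the DFA goes q0 → q1 and accepts (q1 ∈ Accept), but the regex does not match it → eliminate
  (C) 0(0|1)*: agrees with the DFA on every string of length ≤ 6
  (D) (0*10*)(0*10*0*10*)*: on '0' the DFA goes q0 → q1 and accepts (q1 ∈ Accept), but the regex does not match it → eliminate
Only (C) is consistent with the DFA.
(C) 0(0|1)*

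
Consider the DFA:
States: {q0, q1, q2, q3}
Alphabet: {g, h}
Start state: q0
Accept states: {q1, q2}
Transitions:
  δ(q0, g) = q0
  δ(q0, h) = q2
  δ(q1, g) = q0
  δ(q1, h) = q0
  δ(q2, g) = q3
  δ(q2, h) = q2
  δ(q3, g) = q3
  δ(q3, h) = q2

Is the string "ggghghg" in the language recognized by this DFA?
Processing string "ggghghg":
  q0 --g--> q0
  q0 --g--> q0
  q0 --g--> q0
  q0 --h--> q2
  q2 --g--> q3
  q3 --h--> q2
  q2 --g--> q3
Final state: q3
Accept states: {q1, q2}
No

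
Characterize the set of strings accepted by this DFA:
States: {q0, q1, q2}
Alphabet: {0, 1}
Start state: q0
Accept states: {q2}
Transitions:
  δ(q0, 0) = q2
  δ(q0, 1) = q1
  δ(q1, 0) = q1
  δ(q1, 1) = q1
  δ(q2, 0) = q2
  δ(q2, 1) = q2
Testing a few strings:
  '0' → accept
  '110' → reject
  '10' → reject
  '11' → reject
State roles: q0=no input read; q1=started with 1 (dead); q2=started with 0
All binary strings starting with 0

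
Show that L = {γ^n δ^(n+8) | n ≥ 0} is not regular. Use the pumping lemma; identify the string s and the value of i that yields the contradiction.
Assume L is regular with pumping length p. Idea: pumping the γ-block breaks the fixed offset of 8.
Choose s = γ^p δ^(p+8) ∈ L. By the pumping lemma, s = xyz with |xy| ≤ p, |y| > 0, so y = γ^k with k ≥ 1. Then xy²z = γ^(p+k) δ^(p+8). For this to be in L we would need p+8 = (p+k)+8, i.e. k = 0, contradicting k ≥ 1. So xy²z ∉ L.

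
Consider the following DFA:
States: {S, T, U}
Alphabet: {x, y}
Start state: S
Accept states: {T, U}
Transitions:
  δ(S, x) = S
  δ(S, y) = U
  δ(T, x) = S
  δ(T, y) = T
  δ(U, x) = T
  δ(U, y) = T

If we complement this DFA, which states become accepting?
Complement accept states = All states \ Original accept states
= {S, T, U} \ {T, U}
{S}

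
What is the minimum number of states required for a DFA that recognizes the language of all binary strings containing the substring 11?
By Myhill–Nerode, count the distinguishable equivalence classes: three classes — no progress / one trailing 1 / 11 seen.
3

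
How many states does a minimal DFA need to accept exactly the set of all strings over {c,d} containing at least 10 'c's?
By Myhill–Nerode, count the distinguishable equivalence classes: 11 classes — having seen 0, 1, …, 9, or ≥10 copies of 'c'; any two classes i < j (j ≤ 10) are distinguished by the string c^(10−j), which takes class j to 10 copies (accepted) but leaves class i below 10 (rejected).
11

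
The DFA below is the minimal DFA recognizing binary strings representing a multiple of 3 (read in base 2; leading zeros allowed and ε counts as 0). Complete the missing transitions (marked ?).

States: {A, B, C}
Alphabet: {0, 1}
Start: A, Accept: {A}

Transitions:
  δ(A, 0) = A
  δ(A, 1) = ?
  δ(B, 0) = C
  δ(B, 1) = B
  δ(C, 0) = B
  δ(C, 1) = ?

From the language and accept set, identify what each state tracks — A: value ≡ 0 (mod 3); B: value ≡ 2 (mod 3); C: value ≡ 1 (mod 3).
Each missing δ(q, a) is the state matching the new tracked value after reading a.
δ(A, 1) = C; δ(C, 1) = A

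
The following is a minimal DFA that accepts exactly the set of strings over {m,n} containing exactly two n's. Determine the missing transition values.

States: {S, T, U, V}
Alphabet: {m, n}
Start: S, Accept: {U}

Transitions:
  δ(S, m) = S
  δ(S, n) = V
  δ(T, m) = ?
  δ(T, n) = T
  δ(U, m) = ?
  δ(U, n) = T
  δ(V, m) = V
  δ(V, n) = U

From the language and accept set, identify what each state tracks — S: zero n's; T: ≥ three n's (dead); U: two n's; V: one n.
Each missing δ(q, a) is the state matching the new tracked value after reading a.
δ(T, m) = T; δ(U, m) = U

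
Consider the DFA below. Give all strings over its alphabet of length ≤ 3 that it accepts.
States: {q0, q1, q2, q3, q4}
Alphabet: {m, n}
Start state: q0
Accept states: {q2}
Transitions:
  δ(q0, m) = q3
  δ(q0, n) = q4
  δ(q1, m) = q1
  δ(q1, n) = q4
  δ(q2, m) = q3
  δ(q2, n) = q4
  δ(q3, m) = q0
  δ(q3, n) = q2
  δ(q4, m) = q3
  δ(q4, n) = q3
mn, nmn, nnn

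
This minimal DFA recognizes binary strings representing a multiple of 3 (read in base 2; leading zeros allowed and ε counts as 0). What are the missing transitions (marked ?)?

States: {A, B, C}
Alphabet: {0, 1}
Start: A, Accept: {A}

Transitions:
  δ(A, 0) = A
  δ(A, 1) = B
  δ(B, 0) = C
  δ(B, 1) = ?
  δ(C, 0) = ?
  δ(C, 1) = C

From the language and accept set, identify what each state tracks — A: value ≡ 0 (mod 3); B: value ≡ 1 (mod 3); C: value ≡ 2 (mod 3).
Each missing δ(q, a) is the state matching the new tracked value after reading a.
δ(B, 1) = A; δ(C, 0) = B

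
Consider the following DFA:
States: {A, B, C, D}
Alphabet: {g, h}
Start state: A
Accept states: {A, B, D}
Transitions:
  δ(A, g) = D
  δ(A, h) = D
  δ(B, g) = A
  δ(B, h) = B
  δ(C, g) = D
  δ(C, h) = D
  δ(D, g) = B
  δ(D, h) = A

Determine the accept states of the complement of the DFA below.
Complement accept states = All states \ Original accept states
= {A, B, C, D} \ {A, B, D}
{C}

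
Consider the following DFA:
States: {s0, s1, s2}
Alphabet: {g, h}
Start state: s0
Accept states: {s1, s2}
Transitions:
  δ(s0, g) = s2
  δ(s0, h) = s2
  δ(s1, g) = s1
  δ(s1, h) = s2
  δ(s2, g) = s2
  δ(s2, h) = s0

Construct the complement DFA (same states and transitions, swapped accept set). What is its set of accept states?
Complement accept states = All states \ Original accept states
= {s0, s1, s2} \ {s1, s2}
{s0}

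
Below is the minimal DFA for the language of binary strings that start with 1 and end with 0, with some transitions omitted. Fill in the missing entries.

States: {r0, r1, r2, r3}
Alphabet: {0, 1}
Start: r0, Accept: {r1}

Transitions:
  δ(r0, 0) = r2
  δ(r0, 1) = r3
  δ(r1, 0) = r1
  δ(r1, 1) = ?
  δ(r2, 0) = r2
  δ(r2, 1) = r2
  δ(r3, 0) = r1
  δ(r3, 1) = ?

From the language and accept set, identify what each state tracks — r0: no input read; r1: started with 1, last symbol 0; r2: started with 0 (dead); r3: started with 1, last symbol 1.
Each missing δ(q, a) is the state matching the new tracked value after reading a.
δ(r1, 1) = r3; δ(r3, 1) = r3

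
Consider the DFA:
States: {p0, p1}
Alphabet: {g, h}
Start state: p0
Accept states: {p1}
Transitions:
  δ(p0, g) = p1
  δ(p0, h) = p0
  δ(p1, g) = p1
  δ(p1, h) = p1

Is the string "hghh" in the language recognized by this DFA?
Processing string "hghh":
  p0 --h--> p0
  p0 --g--> p1
  p1 --h--> p1
  p1 --h--> p1
Final state: p1
Accept states: {p1}
Yes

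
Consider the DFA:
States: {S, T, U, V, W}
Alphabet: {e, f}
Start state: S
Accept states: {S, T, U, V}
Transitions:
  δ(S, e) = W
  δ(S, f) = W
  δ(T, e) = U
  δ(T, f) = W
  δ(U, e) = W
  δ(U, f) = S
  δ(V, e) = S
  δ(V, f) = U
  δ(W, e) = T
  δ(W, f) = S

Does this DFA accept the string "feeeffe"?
Processing string "feeeffe":
  S --f--> W
  W --e--> T
  T --e--> U
  U --e--> W
  W --f--> S
  S --f--> W
  W --e--> T
Final state: T
Accept states: {S, T, U, V}
Yes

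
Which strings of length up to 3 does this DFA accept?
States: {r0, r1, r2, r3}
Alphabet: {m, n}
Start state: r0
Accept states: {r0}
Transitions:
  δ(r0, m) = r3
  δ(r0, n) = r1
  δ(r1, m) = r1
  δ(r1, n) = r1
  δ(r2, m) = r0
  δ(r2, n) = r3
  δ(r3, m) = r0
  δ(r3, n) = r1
ε, mm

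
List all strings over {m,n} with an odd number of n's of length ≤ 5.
n, mn, nm, mmn, mnm, nmm, nnn, mmmn, mmnm, mnmm, mnnn, nmmm, nmnn, nnmn, nnnm, mmmmn, mmmnm, mmnmm, mmnnn, mnmmm, mnmnn, mnnmn, mnnnm, nmmmm, nmmnn, nmnmn, nmnnm, nnmmn, nnmnm, nnnmm, nnnnn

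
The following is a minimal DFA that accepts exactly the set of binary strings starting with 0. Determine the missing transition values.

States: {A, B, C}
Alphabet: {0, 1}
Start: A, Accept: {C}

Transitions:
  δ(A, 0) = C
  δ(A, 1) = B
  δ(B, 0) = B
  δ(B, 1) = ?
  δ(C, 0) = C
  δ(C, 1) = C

From the language and accept set, identify what each state tracks — A: no input read; B: started with 1 (dead); C: started with 0.
Each missing δ(q, a) is the state matching the new tracked value after reading a.
δ(B, 1) = B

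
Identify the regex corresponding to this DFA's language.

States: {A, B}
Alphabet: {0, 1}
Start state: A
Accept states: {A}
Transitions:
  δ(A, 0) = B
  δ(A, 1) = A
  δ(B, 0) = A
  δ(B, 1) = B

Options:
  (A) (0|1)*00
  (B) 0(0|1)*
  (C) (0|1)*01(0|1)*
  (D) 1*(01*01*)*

Check each option against the DFA on short strings; one disagreement eliminates an option:
  (A) (0|1)*00: on ε the DFA stays in A and accepts (A ∈ Accept), but the regex does not match it → eliminate
  (B) 0(0|1)*: on ε the DFA stays in A and accepts (A ∈ Accept), but the regex does not match it → eliminate
  (C) (0|1)*01(0|1)*: on ε the DFA stays in A and accepts (A ∈ Accept), but the regex does not match it → eliminate
  (D) 1*(01*01*)*: agrees with the DFA on every string of length ≤ 6
Only (D) is consistent with the DFA.
(D) 1*(01*01*)*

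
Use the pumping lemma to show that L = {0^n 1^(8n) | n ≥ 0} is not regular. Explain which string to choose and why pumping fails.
Assume L is regular with pumping length p. Idea: pumping the 0-block breaks the 1:8 ratio.
Choose s = 0^p 1^(8p) (length 9p ≥ p). By the pumping lemma, s = xyz with |xy| ≤ p, |y| > 0, so y = 0^k with k ≥ 1. Then xy²z = 0^(p+k) 1^(8p). For this to be in L we would need 8p = 8(p+k), i.e. 8k = 0, contradicting k ≥ 1. So xy²z ∉ L.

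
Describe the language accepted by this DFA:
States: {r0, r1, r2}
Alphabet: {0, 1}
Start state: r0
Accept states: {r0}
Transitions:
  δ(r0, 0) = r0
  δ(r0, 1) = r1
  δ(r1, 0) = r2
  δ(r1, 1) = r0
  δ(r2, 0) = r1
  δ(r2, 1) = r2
Testing a few strings:
  '10' → reject
  '1011' → reject
  '110' → accept
  '100' → reject
State roles: r0=value ≡ 0 (mod 3); r1=value ≡ 1 (mod 3); r2=value ≡ 2 (mod 3)
All binary strings representing a multiple of 3 (read in base 2; leading zeros allowed and ε counts as 0)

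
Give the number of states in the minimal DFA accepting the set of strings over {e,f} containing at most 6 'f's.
By Myhill–Nerode, count the distinguishable equivalence classes: 8 classes — having seen 0, 1, …, 6, or >6 copies of 'f'; counts 0 through 6 are accepting and >6 is dead.
8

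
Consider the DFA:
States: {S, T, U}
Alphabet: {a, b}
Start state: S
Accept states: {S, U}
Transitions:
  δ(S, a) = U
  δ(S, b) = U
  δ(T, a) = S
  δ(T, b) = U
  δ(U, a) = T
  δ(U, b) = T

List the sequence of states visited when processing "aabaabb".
read 'a': S → U
  read 'a': U → T
  read 'b': T → U
  read 'a': U → T
  read 'a': T → S
  read 'b': S → U
  read 'b': U → T
S -> U -> T -> U -> T -> S -> U -> T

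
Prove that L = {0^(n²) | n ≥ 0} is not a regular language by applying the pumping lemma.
Assume L is regular with pumping length p. Idea: pumping adds a fixed amount, but gaps between consecutive squares grow.
Choose s = 0^(p²) (length p² ≥ p). By the pumping lemma, s = xyz with |xy| ≤ p, |y| > 0, so |y| = k with 1 ≤ k ≤ p. Then |xy²z| = p²+k. Since p² < p²+k ≤ p²+p < (p+1)², the length p²+k lies strictly between consecutive squares, so it is not a perfect square and xy²z ∉ L.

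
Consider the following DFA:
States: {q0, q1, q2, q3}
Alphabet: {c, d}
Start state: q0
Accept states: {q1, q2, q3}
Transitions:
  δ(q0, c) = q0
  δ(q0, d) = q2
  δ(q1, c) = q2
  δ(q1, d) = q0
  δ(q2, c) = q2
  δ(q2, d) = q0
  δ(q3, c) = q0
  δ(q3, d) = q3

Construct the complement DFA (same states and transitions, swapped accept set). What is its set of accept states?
Complement accept states = All states \ Original accept states
= {q0, q1, q2, q3} \ {q1, q2, q3}
{q0}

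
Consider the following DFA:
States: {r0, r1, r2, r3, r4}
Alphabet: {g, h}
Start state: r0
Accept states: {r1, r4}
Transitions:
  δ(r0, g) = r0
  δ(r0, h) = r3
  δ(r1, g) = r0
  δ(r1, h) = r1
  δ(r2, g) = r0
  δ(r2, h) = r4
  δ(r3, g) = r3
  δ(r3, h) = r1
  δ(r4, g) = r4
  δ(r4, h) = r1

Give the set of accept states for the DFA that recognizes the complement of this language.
Complement accept states = All states \ Original accept states
= {r0, r1, r2, r3, r4} \ {r1, r4}
{r0, r2, r3}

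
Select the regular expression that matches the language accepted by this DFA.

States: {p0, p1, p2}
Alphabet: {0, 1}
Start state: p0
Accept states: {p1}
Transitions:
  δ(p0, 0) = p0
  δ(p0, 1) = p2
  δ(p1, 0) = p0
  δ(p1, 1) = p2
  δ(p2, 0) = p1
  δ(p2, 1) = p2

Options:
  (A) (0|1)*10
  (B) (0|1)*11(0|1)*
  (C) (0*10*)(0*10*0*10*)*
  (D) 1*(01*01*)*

Check each option against the DFA on short strings; one disagreement eliminates an option:
  (A) (0|1)*10: agrees with the DFA on every string of length ≤ 6
  (B) (0|1)*11(0|1)*: on '10' the DFA goes p0 → p2 → p1 and accepts (p1 ∈ Accept), but the regex does not match it → eliminate
  (C) (0*10*)(0*10*0*10*)*: on '1' the DFA goes p0 → p2 and rejects (p2 ∉ Accept), but the regex matches it → eliminate
  (D) 1*(01*01*)*: on ε the DFA stays in p0 and rejects (p0 ∉ Accept), but the regex matches it → eliminate
Only (A) is consistent with the DFA.
(A) (0|1)*10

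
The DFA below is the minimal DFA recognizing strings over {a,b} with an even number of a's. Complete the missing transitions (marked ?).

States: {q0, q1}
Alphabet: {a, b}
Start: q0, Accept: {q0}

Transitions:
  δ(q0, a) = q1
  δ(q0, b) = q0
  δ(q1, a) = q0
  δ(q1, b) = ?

From the language and accept set, identify what each state tracks — q0: even number of a's so far; q1: odd number of a's so far.
Each missing δ(q, a) is the state matching the new tracked value after reading a.
δ(q1, b) = q1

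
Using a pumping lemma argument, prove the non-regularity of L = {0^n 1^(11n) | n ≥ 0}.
Assume L is regular with pumping length p. Idea: pumping the 0-block breaks the 1:11 ratio.
Choose s = 0^p 1^(11p) (length 12p ≥ p). By the pumping lemma, s = xyz with |xy| ≤ p, |y| > 0, so y = 0^k with k ≥ 1. Then xy²z = 0^(p+k) 1^(11p). For this to be in L we would need 11p = 11(p+k), i.e. 11k = 0, contradicting k ≥ 1. So xy²z ∉ L.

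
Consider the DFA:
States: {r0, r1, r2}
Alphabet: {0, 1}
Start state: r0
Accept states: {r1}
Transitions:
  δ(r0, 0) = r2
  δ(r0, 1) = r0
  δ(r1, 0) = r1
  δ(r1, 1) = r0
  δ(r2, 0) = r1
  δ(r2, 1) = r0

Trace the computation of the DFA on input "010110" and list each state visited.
read '0': r0 → r2
  read '1': r2 → r0
  read '0': r0 → r2
  read '1': r2 → r0
  read '1': r0 → r0
  read '0': r0 → r2
r0 -> r2 -> r0 -> r2 -> r0 -> r0 -> r2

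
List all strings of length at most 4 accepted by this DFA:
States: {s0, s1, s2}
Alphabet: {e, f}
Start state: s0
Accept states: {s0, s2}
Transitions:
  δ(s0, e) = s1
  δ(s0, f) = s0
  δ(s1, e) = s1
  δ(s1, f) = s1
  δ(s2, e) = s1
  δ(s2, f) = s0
ε, f, ff, fff, ffff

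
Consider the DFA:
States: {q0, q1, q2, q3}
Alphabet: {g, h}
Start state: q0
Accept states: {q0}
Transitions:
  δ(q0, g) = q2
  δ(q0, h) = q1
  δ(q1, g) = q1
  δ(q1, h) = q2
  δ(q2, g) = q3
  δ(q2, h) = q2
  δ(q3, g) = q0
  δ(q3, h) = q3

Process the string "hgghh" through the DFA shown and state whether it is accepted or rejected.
Processing string "hgghh":
  q0 --h--> q1
  q1 --g--> q1
  q1 --g--> q1
  q1 --h--> q2
  q2 --h--> q2
Final state: q2
Accept states: {q0}
No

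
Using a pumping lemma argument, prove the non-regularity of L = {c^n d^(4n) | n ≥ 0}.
Assume L is regular with pumping length p. Idea: pumping the c-block breaks the 1:4 ratio.
Choose s = c^p d^(4p) (length 5p ≥ p). By the pumping lemma, s = xyz with |xy| ≤ p, |y| > 0, so y = c^k with k ≥ 1. Then xy²z = c^(p+k) d^(4p). For this to be in L we would need 4p = 4(p+k), i.e. 4k = 0, contradicting k ≥ 1. So xy²z ∉ L.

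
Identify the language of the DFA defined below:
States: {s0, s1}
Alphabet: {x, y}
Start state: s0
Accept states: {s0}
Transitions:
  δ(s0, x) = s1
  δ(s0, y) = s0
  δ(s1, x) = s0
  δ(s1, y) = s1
Testing a few strings:
  'yy' → accept
  'xyx' → accept
  'yyy' → accept
  'xy' → reject
State roles: s0=even number of x's so far; s1=odd number of x's so far
All strings over {x,y} with an even number of x's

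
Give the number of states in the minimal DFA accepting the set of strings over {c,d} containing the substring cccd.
By Myhill–Nerode, count the distinguishable equivalence classes: 5 classes — one per longest suffix of the input that is a prefix of 'cccd' (lengths 0 through 3), plus an absorbing 'already seen cccd' class.
5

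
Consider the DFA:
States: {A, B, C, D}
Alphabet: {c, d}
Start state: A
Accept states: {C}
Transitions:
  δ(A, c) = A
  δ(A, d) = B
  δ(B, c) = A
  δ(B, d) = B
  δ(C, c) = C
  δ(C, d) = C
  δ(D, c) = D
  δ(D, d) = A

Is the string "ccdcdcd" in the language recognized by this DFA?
Processing string "ccdcdcd":
  A --c--> A
  A --c--> A
  A --d--> B
  B --c--> A
  A --d--> B
  B --c--> A
  A --d--> B
Final state: B
Accept states: {C}
No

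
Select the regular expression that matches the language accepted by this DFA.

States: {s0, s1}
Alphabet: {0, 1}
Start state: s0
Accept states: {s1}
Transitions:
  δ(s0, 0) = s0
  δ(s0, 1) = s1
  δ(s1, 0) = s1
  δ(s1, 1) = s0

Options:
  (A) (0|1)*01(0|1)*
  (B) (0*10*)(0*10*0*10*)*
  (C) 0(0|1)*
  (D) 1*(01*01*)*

Check each option against the DFA on short strings; one disagreement eliminates an option:
  (A) (0|1)*01(0|1)*: on '1' the DFA goes s0 → s1 and accepts (s1 ∈ Accept), but the regex does not match it → eliminate
  (B) (0*10*)(0*10*0*10*)*: agrees with the DFA on every string of length ≤ 6
  (C) 0(0|1)*: on '0' the DFA goes s0 → s0 and rejects (s0 ∉ Accept), but the regex matches it → eliminate
  (D) 1*(01*01*)*: on ε the DFA stays in s0 and rejects (s0 ∉ Accept), but the regex matches it → eliminate
Only (B) is consistent with the DFA.
(B) (0*10*)(0*10*0*10*)*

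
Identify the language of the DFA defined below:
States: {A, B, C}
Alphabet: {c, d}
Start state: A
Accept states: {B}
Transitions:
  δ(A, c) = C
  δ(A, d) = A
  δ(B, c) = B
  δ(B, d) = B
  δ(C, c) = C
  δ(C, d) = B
Testing a few strings:
  'ddcc' → reject
  'dddc' → reject
  'cccc' → reject
  'cdcc' → accept
State roles: A=no c seen yet; B=substring cd seen; C=seen a c, waiting for d
All strings over {c,d} containing the substring cd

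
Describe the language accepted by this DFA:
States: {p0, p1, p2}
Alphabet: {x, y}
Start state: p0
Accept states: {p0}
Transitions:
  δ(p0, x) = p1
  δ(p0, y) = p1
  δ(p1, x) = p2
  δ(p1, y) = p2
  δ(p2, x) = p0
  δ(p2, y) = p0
Testing a few strings:
  'x' → reject
  'xxxx' → reject
  'yxy' → accept
  'yxxx' → reject
State roles: p0=length ≡ 0 (mod 3); p1=length ≡ 1 (mod 3); p2=length ≡ 2 (mod 3)
All strings over {x,y} whose length is a multiple of 3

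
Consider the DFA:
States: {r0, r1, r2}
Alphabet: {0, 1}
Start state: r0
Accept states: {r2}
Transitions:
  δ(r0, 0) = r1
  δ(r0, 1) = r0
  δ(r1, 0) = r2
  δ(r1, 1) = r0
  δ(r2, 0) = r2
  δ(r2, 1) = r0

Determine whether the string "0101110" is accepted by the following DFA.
Processing string "0101110":
  r0 --0--> r1
  r1 --1--> r0
  r0 --0--> r1
  r1 --1--> r0
  r0 --1--> r0
  r0 --1--> r0
  r0 --0--> r1
Final state: r1
Accept states: {r2}
No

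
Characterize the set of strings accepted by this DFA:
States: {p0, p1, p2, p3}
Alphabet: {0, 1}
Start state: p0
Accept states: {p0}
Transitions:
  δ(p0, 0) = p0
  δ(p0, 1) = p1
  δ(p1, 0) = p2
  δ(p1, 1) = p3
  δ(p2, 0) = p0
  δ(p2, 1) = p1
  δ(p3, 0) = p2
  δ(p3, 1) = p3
Testing a few strings:
  '111' → reject
  '1' → reject
  '0011' → reject
  '1011' → reject
State roles: p0=value ≡ 0 (mod 4); p1=value ≡ 1 (mod 4); p2=value ≡ 2 (mod 4); p3=value ≡ 3 (mod 4)
All binary strings representing a multiple of 4 (read in base 2; leading zeros allowed and ε counts as 0)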